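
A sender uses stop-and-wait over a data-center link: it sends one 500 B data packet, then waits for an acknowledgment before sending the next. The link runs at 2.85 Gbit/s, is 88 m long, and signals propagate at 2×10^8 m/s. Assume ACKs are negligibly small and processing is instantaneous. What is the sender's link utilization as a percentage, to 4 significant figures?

t_tx = L/R = 4000/2850000000 = 1.40351e-06 s.
t_prop = 88/200000000 = 4.4e-07 s; RTT = 8.8e-07 s.
Cycle = t_tx + RTT = 2.28351e-06 s.
Utilization = t_tx / cycle = 1.40351e-06/2.28351e-06 = 61.46 %.

61.46 %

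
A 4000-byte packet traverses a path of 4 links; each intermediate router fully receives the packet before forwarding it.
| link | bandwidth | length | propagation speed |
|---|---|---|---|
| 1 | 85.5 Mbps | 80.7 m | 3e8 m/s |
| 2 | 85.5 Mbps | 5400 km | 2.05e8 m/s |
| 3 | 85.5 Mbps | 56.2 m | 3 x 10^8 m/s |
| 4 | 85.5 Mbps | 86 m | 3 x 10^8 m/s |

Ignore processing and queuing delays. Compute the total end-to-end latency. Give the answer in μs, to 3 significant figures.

27800 μs

L = 4000 × 8 = 32000 bits.
Transmission delay per hop = L/R = 32000/85500000 = 374.269 μs; 4 hops → 1497.08 μs.
Propagation delays (d/s per hop): 0.269, 26341.5, 0.187333, 0.286667 μs; sum = 26342.2 μs.
End-to-end = 27800 μs.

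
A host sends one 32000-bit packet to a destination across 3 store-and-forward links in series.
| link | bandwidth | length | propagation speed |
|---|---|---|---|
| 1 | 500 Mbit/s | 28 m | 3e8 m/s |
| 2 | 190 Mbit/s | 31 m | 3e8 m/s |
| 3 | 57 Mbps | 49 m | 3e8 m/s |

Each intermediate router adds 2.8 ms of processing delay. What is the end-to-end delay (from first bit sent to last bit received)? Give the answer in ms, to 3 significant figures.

Transmission delays (L/R per hop): 0.064, 0.168421, 0.561404 ms; sum = 0.793825 ms.
Propagation delays (d/s per hop): 9.33333e-05, 0.000103333, 0.000163333 ms; sum = 0.00036 ms.
Processing at 2 router(s): 2 × 2.8 ms = 5.6 ms.
End-to-end = 6.39 ms.

6.39 ms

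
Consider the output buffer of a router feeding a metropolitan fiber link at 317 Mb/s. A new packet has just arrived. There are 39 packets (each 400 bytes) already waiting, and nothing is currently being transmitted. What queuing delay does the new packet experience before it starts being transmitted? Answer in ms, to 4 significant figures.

0.3937 ms

Each queued packet: L/R = 3200/317000000 = 0.0100946 ms.
39 queued → 0.393691 ms.
Queuing delay = 0.3937 ms.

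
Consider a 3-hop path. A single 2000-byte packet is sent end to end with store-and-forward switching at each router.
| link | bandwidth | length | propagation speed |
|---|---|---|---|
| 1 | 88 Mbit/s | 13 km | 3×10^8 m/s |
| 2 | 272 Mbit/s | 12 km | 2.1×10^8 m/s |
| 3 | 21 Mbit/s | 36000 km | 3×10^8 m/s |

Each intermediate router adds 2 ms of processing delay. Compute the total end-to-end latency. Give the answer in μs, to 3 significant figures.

125000 μs

L = 2000 × 8 = 16000 bits.
Transmission delays (L/R per hop): 181.818, 58.8235, 761.905 μs; sum = 1002.55 μs.
Propagation delays (d/s per hop): 43.3333, 57.1429, 120000 μs; sum = 120100 μs.
Processing at 2 router(s): 2 × 2 ms = 4000 μs.
End-to-end = 125000 μs.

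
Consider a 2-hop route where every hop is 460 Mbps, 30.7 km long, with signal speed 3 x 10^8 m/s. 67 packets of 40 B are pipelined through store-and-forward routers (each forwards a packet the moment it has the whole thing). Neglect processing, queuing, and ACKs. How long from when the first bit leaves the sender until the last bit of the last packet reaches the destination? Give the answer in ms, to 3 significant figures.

Per-hop transmission t_tx = L/R = 320/460000000 = 0.000695652 ms.
Per-hop propagation t_prop = 30700/300000000 = 0.102333 ms.
Pipeline fill: first packet needs 2·t_tx to clear all hops; remaining 66 packets each add one t_tx.
Total = (2+67-1)·t_tx + 2·t_prop = 68·0.000695652 + 2·0.102333 = 0.252 ms.

0.252 ms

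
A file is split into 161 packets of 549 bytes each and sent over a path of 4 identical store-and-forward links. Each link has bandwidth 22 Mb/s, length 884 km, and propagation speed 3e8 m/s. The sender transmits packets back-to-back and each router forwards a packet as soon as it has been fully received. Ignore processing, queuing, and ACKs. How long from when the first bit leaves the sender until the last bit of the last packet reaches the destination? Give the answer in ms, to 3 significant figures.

44.5 ms

Per-hop transmission t_tx = L/R = 4392/22000000 = 0.199636 ms.
Per-hop propagation t_prop = 884000/300000000 = 2.94667 ms.
Pipeline fill: first packet needs 4·t_tx to clear all hops; remaining 160 packets each add one t_tx.
Total = (4+161-1)·t_tx + 4·t_prop = 164·0.199636 + 4·2.94667 = 44.5 ms.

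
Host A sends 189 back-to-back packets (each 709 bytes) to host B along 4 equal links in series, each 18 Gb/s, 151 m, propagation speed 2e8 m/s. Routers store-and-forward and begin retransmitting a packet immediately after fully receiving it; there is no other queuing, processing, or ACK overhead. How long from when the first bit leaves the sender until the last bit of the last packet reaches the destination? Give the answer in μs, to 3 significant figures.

63.5 μs

Per-hop transmission t_tx = L/R = 5672/18000000000 = 0.315111 μs.
Per-hop propagation t_prop = 151/200000000 = 0.755 μs.
Pipeline fill: first packet needs 4·t_tx to clear all hops; remaining 188 packets each add one t_tx.
Total = (4+189-1)·t_tx + 4·t_prop = 192·0.315111 + 4·0.755 = 63.5 μs.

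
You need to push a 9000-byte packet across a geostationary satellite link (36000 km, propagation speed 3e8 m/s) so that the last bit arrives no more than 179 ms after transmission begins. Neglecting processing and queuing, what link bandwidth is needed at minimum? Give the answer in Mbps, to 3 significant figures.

L = 72000 bits.
Propagation delay = 36000000 / 300000000 = 120 ms.
Transmission budget = 179 − 120 = 59 ms.
R ≥ L / t_tx = 72000 bits / 0.059 s = 1.22 Mbps.

1.22 Mbps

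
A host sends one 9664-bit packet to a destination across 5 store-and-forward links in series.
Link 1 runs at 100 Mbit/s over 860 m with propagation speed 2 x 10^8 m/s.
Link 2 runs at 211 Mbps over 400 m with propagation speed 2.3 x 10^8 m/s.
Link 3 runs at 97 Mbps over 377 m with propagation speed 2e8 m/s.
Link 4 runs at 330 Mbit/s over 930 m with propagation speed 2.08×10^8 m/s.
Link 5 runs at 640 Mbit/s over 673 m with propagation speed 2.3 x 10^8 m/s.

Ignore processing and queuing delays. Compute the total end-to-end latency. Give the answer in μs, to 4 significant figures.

Transmission delays (L/R per hop): 96.64, 45.8009, 99.6289, 29.2848, 15.1 μs; sum = 286.455 μs.
Propagation delays (d/s per hop): 4.3, 1.73913, 1.885, 4.47115, 2.92609 μs; sum = 15.3214 μs.
End-to-end = 301.8 μs.

301.8 μs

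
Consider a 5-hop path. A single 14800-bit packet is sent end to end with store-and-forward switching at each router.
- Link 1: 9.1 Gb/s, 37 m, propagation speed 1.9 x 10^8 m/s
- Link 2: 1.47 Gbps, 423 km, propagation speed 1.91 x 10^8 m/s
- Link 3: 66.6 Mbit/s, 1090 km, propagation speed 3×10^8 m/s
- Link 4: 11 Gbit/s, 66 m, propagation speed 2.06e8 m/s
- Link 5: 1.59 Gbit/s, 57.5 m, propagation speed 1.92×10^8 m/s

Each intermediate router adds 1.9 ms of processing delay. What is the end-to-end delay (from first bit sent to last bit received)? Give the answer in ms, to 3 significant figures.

13.7 ms

Transmission delays (L/R per hop): 0.00162637, 0.010068, 0.222222, 0.00134545, 0.00930818 ms; sum = 0.24457 ms.
Propagation delays (d/s per hop): 0.000194737, 2.21466, 3.63333, 0.000320388, 0.000299479 ms; sum = 5.84881 ms.
Processing at 4 router(s): 4 × 1.9 ms = 7.6 ms.
End-to-end = 13.7 ms.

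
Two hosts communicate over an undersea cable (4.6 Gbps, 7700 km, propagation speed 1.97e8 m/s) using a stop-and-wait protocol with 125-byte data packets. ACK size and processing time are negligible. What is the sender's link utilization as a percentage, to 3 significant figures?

0.000278 %

t_tx = L/R = 1000/4600000000 = 2.17391e-07 s.
t_prop = 7700000/197000000 = 0.0390863 s; RTT = 0.0781726 s.
Cycle = t_tx + RTT = 0.0781728 s.
Utilization = t_tx / cycle = 2.17391e-07/0.0781728 = 0.000278 %.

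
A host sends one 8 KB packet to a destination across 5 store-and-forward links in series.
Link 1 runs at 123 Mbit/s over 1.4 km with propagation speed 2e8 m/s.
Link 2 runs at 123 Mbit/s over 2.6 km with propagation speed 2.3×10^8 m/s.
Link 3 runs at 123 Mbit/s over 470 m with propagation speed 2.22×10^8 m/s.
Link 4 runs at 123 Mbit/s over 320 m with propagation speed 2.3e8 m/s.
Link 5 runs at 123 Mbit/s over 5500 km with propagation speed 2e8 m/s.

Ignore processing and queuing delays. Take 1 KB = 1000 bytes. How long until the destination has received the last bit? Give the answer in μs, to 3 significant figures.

30100 μs

L = 64000 bits.
Transmission delay per hop = L/R = 64000/123000000 = 520.325 μs; 5 hops → 2601.63 μs.
Propagation delays (d/s per hop): 7, 11.3043, 2.11712, 1.3913, 27500 μs; sum = 27521.8 μs.
End-to-end = 30100 μs.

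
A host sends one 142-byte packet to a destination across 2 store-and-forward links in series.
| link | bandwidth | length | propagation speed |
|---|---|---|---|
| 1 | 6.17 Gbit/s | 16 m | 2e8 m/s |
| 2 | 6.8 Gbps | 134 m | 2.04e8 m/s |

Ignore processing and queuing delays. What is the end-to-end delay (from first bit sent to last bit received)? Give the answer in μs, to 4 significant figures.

1.088 μs

L = 142 × 8 = 1136 bits.
Transmission delays (L/R per hop): 0.184117, 0.167059 μs; sum = 0.351176 μs.
Propagation delays (d/s per hop): 0.08, 0.656863 μs; sum = 0.736863 μs.
End-to-end = 1.088 μs.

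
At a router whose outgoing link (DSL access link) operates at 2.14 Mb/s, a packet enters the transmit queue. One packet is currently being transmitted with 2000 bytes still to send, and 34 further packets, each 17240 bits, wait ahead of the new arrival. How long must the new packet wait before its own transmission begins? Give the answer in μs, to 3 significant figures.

281000 μs

Each queued packet: L/R = 17240/2140000 = 8056.07 μs.
34 queued → 273907 μs.
Plus remaining 16000 bits of current packet: 7476.64 μs.
Queuing delay = 281000 μs.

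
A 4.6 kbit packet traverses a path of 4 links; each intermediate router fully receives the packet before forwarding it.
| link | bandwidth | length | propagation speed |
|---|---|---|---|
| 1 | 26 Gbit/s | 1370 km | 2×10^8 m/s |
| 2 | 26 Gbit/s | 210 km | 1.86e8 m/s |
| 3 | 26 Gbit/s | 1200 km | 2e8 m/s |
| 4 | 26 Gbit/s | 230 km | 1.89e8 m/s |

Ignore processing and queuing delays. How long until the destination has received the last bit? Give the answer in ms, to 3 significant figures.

L = 4600 bits.
Transmission delay per hop = L/R = 4600/26000000000 = 0.000176923 ms; 4 hops → 0.000707692 ms.
Propagation delays (d/s per hop): 6.85, 1.12903, 6, 1.21693 ms; sum = 15.196 ms.
End-to-end = 15.2 ms.

15.2 ms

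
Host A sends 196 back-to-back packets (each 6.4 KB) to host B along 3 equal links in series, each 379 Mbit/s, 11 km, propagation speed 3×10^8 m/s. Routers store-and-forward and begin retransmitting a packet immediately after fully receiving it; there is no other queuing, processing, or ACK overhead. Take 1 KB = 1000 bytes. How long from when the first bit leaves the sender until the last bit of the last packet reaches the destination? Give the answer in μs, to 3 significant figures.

26900 μs

Per-hop transmission t_tx = L/R = 51200/379000000 = 135.092 μs.
Per-hop propagation t_prop = 11000/300000000 = 36.6667 μs.
Pipeline fill: first packet needs 3·t_tx to clear all hops; remaining 195 packets each add one t_tx.
Total = (3+196-1)·t_tx + 3·t_prop = 198·135.092 + 3·36.6667 = 26900 μs.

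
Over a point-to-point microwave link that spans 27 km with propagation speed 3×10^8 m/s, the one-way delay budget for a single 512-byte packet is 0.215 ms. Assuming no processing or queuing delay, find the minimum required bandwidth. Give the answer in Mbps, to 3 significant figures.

L = 4096 bits.
Propagation delay = 27000 / 300000000 = 0.09 ms.
Transmission budget = 0.215 − 0.09 = 0.125 ms.
R ≥ L / t_tx = 4096 bits / 0.000125 s = 32.8 Mbps.

32.8 Mbps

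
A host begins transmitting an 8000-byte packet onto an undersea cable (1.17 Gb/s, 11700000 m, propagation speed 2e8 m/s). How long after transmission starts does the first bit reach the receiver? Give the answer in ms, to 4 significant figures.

First bit experiences only propagation delay: d/s = 11700000/200000000 = 58.50 ms.

58.50 ms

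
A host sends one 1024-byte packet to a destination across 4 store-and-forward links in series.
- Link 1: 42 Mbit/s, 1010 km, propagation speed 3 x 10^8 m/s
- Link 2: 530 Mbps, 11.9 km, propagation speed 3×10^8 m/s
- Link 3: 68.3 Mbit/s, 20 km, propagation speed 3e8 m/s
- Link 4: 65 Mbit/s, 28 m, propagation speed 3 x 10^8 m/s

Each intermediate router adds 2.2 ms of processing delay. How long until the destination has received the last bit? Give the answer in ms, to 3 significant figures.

L = 1024 × 8 = 8192 bits.
Transmission delays (L/R per hop): 0.195048, 0.0154566, 0.119941, 0.126031 ms; sum = 0.456476 ms.
Propagation delays (d/s per hop): 3.36667, 0.0396667, 0.0666667, 9.33333e-05 ms; sum = 3.47309 ms.
Processing at 3 router(s): 3 × 2.2 ms = 6.6 ms.
End-to-end = 10.5 ms.

10.5 ms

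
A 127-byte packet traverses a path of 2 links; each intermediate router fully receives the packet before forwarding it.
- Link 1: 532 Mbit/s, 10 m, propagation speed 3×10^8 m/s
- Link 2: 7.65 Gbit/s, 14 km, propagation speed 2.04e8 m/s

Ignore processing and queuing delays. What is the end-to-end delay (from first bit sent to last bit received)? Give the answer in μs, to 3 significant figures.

L = 127 × 8 = 1016 bits.
Transmission delays (L/R per hop): 1.90977, 0.13281 μs; sum = 2.04258 μs.
Propagation delays (d/s per hop): 0.0333333, 68.6275 μs; sum = 68.6608 μs.
End-to-end = 70.7 μs.

70.7 μs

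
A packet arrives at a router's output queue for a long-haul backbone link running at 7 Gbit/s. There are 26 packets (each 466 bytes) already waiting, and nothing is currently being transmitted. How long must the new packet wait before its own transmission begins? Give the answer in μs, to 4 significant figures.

Each queued packet: L/R = 3728/7000000000 = 0.532571 μs.
26 queued → 13.8469 μs.
Queuing delay = 13.85 μs.

13.85 μs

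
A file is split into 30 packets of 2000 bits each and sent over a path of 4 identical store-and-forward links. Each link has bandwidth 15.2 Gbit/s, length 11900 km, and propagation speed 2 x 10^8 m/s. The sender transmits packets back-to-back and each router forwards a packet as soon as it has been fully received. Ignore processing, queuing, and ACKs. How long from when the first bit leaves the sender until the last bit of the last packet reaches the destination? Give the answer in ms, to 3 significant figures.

Per-hop transmission t_tx = L/R = 2000/15200000000 = 0.000131579 ms.
Per-hop propagation t_prop = 11900000/200000000 = 59.5 ms.
Pipeline fill: first packet needs 4·t_tx to clear all hops; remaining 29 packets each add one t_tx.
Total = (4+30-1)·t_tx + 4·t_prop = 33·0.000131579 + 4·59.5 = 238 ms.

238 ms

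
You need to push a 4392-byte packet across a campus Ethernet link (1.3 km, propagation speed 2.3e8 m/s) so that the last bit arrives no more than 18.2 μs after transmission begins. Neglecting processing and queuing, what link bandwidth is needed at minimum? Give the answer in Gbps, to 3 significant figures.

2.80 Gbps

L = 35136 bits.
Propagation delay = 1300 / 2.3e+08 = 5.65217 μs.
Transmission budget = 18.2 − 5.65217 = 12.5478 μs.
R ≥ L / t_tx = 35136 bits / 1.25478e-05 s = 2.80 Gbps.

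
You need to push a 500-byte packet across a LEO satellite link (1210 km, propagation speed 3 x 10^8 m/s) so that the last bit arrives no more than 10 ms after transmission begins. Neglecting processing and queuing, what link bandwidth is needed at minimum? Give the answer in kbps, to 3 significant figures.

L = 4000 bits.
Propagation delay = 1210000 / 300000000 = 4.03333 ms.
Transmission budget = 10 − 4.03333 = 5.96667 ms.
R ≥ L / t_tx = 4000 bits / 0.00596667 s = 670 kbps.

670 kbps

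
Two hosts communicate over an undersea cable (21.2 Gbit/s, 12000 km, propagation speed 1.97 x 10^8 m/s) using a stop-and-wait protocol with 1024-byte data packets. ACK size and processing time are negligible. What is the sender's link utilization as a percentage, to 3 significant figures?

t_tx = L/R = 8192/21200000000 = 3.86415e-07 s.
t_prop = 12000000/197000000 = 0.0609137 s; RTT = 0.121827 s.
Cycle = t_tx + RTT = 0.121828 s.
Utilization = t_tx / cycle = 3.86415e-07/0.121828 = 0.000317 %.

0.000317 %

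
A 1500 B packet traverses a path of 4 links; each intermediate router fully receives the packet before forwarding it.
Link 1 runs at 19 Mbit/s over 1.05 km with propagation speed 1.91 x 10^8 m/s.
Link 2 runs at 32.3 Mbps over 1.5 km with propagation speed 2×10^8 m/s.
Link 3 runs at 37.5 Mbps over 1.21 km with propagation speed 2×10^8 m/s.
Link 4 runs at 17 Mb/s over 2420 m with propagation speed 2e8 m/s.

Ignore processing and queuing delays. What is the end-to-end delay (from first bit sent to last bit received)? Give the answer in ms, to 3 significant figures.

L = 1500 × 8 = 12000 bits.
Transmission delays (L/R per hop): 0.631579, 0.371517, 0.32, 0.705882 ms; sum = 2.02898 ms.
Propagation delays (d/s per hop): 0.00549738, 0.0075, 0.00605, 0.0121 ms; sum = 0.0311474 ms.
End-to-end = 2.06 ms.

2.06 ms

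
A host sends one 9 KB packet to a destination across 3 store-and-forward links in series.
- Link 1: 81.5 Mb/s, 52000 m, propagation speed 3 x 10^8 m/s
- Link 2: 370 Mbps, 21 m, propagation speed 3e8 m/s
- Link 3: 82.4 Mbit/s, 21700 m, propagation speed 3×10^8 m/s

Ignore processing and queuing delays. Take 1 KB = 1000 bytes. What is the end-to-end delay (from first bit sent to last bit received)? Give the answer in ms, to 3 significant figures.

L = 72000 bits.
Transmission delays (L/R per hop): 0.883436, 0.194595, 0.873786 ms; sum = 1.95182 ms.
Propagation delays (d/s per hop): 0.173333, 7e-05, 0.0723333 ms; sum = 0.245737 ms.
End-to-end = 2.20 ms.

2.20 ms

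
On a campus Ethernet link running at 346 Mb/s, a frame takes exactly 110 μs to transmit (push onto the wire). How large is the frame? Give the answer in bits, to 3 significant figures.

38100 bits

L = R × t_tx = 346000000 b/s × 0.00011 s = 38060 bits.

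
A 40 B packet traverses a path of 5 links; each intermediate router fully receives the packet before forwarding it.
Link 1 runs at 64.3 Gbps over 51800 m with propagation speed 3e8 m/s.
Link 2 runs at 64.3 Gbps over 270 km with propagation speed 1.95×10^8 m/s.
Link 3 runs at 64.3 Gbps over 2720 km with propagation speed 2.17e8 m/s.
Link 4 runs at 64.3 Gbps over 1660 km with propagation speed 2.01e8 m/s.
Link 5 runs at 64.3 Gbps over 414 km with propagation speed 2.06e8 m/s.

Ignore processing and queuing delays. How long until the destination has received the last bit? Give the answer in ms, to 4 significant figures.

24.36 ms

L = 40 × 8 = 320 bits.
Transmission delay per hop = L/R = 320/64300000000 = 4.97667e-06 ms; 5 hops → 2.48834e-05 ms.
Propagation delays (d/s per hop): 0.172667, 1.38462, 12.5346, 8.25871, 2.00971 ms; sum = 24.3603 ms.
End-to-end = 24.36 ms.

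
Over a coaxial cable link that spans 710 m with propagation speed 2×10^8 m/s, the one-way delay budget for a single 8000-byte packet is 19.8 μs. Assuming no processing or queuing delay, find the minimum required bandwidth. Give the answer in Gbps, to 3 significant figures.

L = 64000 bits.
Propagation delay = 710 / 200000000 = 3.55 μs.
Transmission budget = 19.8 − 3.55 = 16.25 μs.
R ≥ L / t_tx = 64000 bits / 1.625e-05 s = 3.94 Gbps.

3.94 Gbps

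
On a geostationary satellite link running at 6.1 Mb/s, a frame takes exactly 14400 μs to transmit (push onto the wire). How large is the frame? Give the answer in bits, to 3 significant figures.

L = R × t_tx = 6100000 b/s × 0.0144 s = 87840 bits.

87800 bits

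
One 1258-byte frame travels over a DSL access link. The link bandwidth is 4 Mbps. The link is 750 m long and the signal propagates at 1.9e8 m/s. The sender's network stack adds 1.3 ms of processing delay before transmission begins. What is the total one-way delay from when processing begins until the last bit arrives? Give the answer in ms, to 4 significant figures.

L = 1258 × 8 = 10064 bits.
Transmission delay = L/R = 10064 / 4000000 = 2.516 ms.
Propagation delay = d/s = 750 m / 190000000 m/s = 0.00394737 ms.
Plus processing delay 1.3 ms = 1.3 ms.
Total = 3.820 ms.

3.820 ms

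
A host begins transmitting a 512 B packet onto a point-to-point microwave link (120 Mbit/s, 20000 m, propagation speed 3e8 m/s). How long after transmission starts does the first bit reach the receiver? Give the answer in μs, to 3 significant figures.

66.7 μs

First bit experiences only propagation delay: d/s = 20000/300000000 = 66.7 μs.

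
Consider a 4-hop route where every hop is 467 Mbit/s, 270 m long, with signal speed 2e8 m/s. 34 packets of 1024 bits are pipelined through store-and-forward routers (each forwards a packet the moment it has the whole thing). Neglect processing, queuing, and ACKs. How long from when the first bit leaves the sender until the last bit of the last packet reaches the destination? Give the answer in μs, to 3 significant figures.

86.5 μs

Per-hop transmission t_tx = L/R = 1024/467000000 = 2.19272 μs.
Per-hop propagation t_prop = 270/200000000 = 1.35 μs.
Pipeline fill: first packet needs 4·t_tx to clear all hops; remaining 33 packets each add one t_tx.
Total = (4+34-1)·t_tx + 4·t_prop = 37·2.19272 + 4·1.35 = 86.5 μs.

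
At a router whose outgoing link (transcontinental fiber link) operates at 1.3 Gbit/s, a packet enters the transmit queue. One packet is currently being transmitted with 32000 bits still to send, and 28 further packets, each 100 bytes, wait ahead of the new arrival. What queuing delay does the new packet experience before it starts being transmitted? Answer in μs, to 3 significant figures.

Each queued packet: L/R = 800/1300000000 = 0.615385 μs.
28 queued → 17.2308 μs.
Plus remaining 32000 bits of current packet: 24.6154 μs.
Queuing delay = 41.8 μs.

41.8 μs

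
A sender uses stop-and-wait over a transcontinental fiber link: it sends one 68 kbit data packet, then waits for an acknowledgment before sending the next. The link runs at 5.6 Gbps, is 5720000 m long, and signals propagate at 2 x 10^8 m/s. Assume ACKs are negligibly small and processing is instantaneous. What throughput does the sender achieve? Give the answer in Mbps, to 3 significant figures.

t_tx = L/R = 68000/5600000000 = 1.21429e-05 s.
t_prop = 5720000/200000000 = 0.0286 s; RTT = 0.0572 s.
Cycle = t_tx + RTT = 0.0572121 s.
Throughput = L / cycle = 68000 / 0.0572121 = 1.19 Mbps.

1.19 Mbps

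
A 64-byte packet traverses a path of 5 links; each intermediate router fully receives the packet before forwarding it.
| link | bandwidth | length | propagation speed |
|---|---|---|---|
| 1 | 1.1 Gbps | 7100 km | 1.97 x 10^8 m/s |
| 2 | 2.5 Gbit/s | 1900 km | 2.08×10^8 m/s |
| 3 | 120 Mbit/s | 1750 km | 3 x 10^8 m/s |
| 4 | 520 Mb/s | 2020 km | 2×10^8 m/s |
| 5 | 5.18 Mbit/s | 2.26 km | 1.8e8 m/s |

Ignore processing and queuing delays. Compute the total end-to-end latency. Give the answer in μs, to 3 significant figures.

61200 μs

L = 64 × 8 = 512 bits.
Transmission delays (L/R per hop): 0.465455, 0.2048, 4.26667, 0.984615, 98.8417 μs; sum = 104.763 μs.
Propagation delays (d/s per hop): 36040.6, 9134.62, 5833.33, 10100, 12.5556 μs; sum = 61121.1 μs.
End-to-end = 61200 μs.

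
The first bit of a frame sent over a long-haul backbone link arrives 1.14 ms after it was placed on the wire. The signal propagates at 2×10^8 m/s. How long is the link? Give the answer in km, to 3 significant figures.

228 km

d = s × t_prop = 200000000 × 0.00114 = 228 km.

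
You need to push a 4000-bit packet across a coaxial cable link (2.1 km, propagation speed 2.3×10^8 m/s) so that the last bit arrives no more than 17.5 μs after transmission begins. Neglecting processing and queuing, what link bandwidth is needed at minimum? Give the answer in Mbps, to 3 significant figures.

478 Mbps

Propagation delay = 2100 / 2.3e+08 = 9.13043 μs.
Transmission budget = 17.5 − 9.13043 = 8.36957 μs.
R ≥ L / t_tx = 4000 bits / 8.36957e-06 s = 478 Mbps.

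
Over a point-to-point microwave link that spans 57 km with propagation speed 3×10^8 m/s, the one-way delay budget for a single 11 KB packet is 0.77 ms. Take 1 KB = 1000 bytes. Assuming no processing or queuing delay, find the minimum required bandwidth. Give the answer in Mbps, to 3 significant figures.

152 Mbps

L = 88000 bits.
Propagation delay = 57000 / 300000000 = 0.19 ms.
Transmission budget = 0.77 − 0.19 = 0.58 ms.
R ≥ L / t_tx = 88000 bits / 0.00058 s = 152 Mbps.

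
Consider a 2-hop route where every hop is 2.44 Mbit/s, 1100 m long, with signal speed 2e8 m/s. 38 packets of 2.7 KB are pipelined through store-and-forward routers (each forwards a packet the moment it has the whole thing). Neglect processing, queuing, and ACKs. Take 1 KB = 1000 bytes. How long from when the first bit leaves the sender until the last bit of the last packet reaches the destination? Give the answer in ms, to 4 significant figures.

Per-hop transmission t_tx = L/R = 21600/2440000 = 8.85246 ms.
Per-hop propagation t_prop = 1100/200000000 = 0.0055 ms.
Pipeline fill: first packet needs 2·t_tx to clear all hops; remaining 37 packets each add one t_tx.
Total = (2+38-1)·t_tx + 2·t_prop = 39·8.85246 + 2·0.0055 = 345.3 ms.

345.3 ms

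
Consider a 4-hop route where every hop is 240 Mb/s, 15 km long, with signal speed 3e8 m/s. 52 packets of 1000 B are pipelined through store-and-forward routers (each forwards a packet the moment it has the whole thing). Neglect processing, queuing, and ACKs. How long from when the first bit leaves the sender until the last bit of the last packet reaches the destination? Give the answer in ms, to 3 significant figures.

Per-hop transmission t_tx = L/R = 8000/240000000 = 0.0333333 ms.
Per-hop propagation t_prop = 15000/300000000 = 0.05 ms.
Pipeline fill: first packet needs 4·t_tx to clear all hops; remaining 51 packets each add one t_tx.
Total = (4+52-1)·t_tx + 4·t_prop = 55·0.0333333 + 4·0.05 = 2.03 ms.

2.03 ms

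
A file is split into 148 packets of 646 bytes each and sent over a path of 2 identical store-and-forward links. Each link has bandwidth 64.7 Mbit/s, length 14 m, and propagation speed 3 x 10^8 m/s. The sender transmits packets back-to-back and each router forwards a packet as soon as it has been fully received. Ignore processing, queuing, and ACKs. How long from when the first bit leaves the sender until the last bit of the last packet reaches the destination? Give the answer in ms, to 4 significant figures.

11.90 ms

Per-hop transmission t_tx = L/R = 5168/64700000 = 0.0798764 ms.
Per-hop propagation t_prop = 14/300000000 = 4.66667e-05 ms.
Pipeline fill: first packet needs 2·t_tx to clear all hops; remaining 147 packets each add one t_tx.
Total = (2+148-1)·t_tx + 2·t_prop = 149·0.0798764 + 2·4.66667e-05 = 11.90 ms.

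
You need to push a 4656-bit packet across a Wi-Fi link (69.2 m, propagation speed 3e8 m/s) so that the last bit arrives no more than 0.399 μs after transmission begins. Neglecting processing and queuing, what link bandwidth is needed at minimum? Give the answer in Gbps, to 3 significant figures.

27.7 Gbps

Propagation delay = 69.2 / 300000000 = 0.230667 μs.
Transmission budget = 0.399 − 0.230667 = 0.168333 μs.
R ≥ L / t_tx = 4656 bits / 1.68333e-07 s = 27.7 Gbps.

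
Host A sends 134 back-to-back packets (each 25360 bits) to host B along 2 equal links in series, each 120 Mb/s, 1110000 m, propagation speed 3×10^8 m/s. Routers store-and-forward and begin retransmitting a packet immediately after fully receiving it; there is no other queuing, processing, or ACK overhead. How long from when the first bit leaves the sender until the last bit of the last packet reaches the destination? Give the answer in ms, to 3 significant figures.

Per-hop transmission t_tx = L/R = 25360/120000000 = 0.211333 ms.
Per-hop propagation t_prop = 1110000/300000000 = 3.7 ms.
Pipeline fill: first packet needs 2·t_tx to clear all hops; remaining 133 packets each add one t_tx.
Total = (2+134-1)·t_tx + 2·t_prop = 135·0.211333 + 2·3.7 = 35.9 ms.

35.9 ms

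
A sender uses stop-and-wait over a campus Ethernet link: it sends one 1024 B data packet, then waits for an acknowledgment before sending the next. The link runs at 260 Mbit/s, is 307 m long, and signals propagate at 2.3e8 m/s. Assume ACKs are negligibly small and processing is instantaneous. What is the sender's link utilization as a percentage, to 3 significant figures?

t_tx = L/R = 8192/260000000 = 3.15077e-05 s.
t_prop = 307/2.3e+08 = 1.33478e-06 s; RTT = 2.66957e-06 s.
Cycle = t_tx + RTT = 3.41773e-05 s.
Utilization = t_tx / cycle = 3.15077e-05/3.41773e-05 = 92.2 %.

92.2 %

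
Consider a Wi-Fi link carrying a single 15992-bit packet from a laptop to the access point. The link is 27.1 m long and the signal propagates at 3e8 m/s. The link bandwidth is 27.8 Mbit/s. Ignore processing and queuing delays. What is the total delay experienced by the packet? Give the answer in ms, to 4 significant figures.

0.5753 ms

Transmission delay = L/R = 15992 / 27800000 = 0.575252 ms.
Propagation delay = d/s = 27.1 m / 300000000 m/s = 9.03333e-05 ms.
Total = 0.5753 ms.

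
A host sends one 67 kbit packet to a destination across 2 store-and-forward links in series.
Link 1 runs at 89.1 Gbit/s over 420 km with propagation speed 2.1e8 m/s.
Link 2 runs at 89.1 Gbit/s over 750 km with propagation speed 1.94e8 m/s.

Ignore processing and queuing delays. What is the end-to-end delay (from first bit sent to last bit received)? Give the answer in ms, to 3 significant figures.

5.87 ms

L = 67000 bits.
Transmission delay per hop = L/R = 67000/89100000000 = 0.000751964 ms; 2 hops → 0.00150393 ms.
Propagation delays (d/s per hop): 2, 3.86598 ms; sum = 5.86598 ms.
End-to-end = 5.87 ms.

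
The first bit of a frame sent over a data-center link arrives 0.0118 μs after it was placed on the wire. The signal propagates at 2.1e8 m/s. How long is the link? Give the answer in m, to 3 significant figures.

2.48 m

d = s × t_prop = 210000000 × 1.18e-08 = 2.48 m.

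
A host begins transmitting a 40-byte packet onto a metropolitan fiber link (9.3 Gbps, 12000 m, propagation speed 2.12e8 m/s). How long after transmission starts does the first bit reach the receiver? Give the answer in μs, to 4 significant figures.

First bit experiences only propagation delay: d/s = 12000/212000000 = 56.60 μs.

56.60 μs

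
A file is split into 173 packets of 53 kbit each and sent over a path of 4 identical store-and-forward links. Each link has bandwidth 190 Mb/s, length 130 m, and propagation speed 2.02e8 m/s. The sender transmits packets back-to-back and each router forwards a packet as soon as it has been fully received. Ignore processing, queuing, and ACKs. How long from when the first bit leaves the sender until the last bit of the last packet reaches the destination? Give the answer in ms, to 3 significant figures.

49.1 ms

Per-hop transmission t_tx = L/R = 53000/190000000 = 0.278947 ms.
Per-hop propagation t_prop = 130/202000000 = 0.000643564 ms.
Pipeline fill: first packet needs 4·t_tx to clear all hops; remaining 172 packets each add one t_tx.
Total = (4+173-1)·t_tx + 4·t_prop = 176·0.278947 + 4·0.000643564 = 49.1 ms.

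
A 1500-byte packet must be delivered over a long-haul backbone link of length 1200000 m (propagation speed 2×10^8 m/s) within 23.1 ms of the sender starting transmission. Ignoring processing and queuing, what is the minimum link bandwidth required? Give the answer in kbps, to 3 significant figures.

702 kbps

L = 12000 bits.
Propagation delay = 1200000 / 200000000 = 6 ms.
Transmission budget = 23.1 − 6 = 17.1 ms.
R ≥ L / t_tx = 12000 bits / 0.0171 s = 702 kbps.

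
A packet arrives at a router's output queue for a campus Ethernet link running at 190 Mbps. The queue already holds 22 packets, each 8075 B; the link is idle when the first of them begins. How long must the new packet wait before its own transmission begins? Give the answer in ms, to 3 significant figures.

7.48 ms

Each queued packet: L/R = 64600/190000000 = 0.34 ms.
22 queued → 7.48 ms.
Queuing delay = 7.48 ms.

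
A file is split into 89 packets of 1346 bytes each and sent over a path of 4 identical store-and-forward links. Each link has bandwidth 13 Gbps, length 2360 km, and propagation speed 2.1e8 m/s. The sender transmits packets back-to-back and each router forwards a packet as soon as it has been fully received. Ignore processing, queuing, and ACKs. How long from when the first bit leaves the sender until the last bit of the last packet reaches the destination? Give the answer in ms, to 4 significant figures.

45.03 ms

Per-hop transmission t_tx = L/R = 10768/13000000000 = 0.000828308 ms.
Per-hop propagation t_prop = 2360000/210000000 = 11.2381 ms.
Pipeline fill: first packet needs 4·t_tx to clear all hops; remaining 88 packets each add one t_tx.
Total = (4+89-1)·t_tx + 4·t_prop = 92·0.000828308 + 4·11.2381 = 45.03 ms.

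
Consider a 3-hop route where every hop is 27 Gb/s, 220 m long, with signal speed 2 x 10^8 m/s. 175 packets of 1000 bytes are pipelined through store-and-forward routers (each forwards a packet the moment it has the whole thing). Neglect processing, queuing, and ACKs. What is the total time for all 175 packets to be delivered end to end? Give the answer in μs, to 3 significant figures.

55.7 μs

Per-hop transmission t_tx = L/R = 8000/27000000000 = 0.296296 μs.
Per-hop propagation t_prop = 220/200000000 = 1.1 μs.
Pipeline fill: first packet needs 3·t_tx to clear all hops; remaining 174 packets each add one t_tx.
Total = (3+175-1)·t_tx + 3·t_prop = 177·0.296296 + 3·1.1 = 55.7 μs.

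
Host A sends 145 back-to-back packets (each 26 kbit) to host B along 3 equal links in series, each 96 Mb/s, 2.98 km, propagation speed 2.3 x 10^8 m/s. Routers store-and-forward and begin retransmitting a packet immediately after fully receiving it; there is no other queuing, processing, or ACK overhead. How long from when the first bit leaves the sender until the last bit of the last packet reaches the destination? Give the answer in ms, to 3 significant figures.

39.9 ms

Per-hop transmission t_tx = L/R = 26000/96000000 = 0.270833 ms.
Per-hop propagation t_prop = 2980/2.3e+08 = 0.0129565 ms.
Pipeline fill: first packet needs 3·t_tx to clear all hops; remaining 144 packets each add one t_tx.
Total = (3+145-1)·t_tx + 3·t_prop = 147·0.270833 + 3·0.0129565 = 39.9 ms.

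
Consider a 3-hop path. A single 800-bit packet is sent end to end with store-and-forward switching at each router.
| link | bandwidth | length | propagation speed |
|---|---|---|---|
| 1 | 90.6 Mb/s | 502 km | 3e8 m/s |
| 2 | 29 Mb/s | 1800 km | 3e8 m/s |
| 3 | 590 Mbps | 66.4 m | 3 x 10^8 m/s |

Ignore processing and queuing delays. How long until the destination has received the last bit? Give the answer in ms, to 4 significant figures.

Transmission delays (L/R per hop): 0.00883002, 0.0275862, 0.00135593 ms; sum = 0.0377722 ms.
Propagation delays (d/s per hop): 1.67333, 6, 0.000221333 ms; sum = 7.67355 ms.
End-to-end = 7.711 ms.

7.711 ms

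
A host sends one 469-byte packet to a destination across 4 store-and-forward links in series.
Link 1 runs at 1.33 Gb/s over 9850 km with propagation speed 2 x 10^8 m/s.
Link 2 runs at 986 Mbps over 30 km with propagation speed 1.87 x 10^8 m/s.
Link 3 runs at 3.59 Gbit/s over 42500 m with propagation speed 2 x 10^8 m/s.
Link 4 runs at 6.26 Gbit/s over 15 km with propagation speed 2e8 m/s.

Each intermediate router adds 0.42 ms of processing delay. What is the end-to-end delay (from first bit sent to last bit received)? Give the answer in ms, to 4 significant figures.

L = 469 × 8 = 3752 bits.
Transmission delays (L/R per hop): 0.00282105, 0.00380527, 0.00104513, 0.000599361 ms; sum = 0.00827081 ms.
Propagation delays (d/s per hop): 49.25, 0.160428, 0.2125, 0.075 ms; sum = 49.6979 ms.
Processing at 3 router(s): 3 × 0.42 ms = 1.26 ms.
End-to-end = 50.97 ms.

50.97 ms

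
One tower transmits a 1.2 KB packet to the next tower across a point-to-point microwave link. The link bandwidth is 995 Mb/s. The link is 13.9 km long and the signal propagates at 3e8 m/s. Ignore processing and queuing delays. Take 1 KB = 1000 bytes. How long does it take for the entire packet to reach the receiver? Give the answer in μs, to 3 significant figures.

56.0 μs

L = 9600 bits.
Transmission delay = L/R = 9600 / 995000000 = 9.64824 μs.
Propagation delay = d/s = 13900 m / 300000000 m/s = 46.3333 μs.
Total = 56.0 μs.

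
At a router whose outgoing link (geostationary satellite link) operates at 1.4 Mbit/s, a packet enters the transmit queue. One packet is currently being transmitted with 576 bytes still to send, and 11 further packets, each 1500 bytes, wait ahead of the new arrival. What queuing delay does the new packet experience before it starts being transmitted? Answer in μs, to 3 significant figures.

Each queued packet: L/R = 12000/1400000 = 8571.43 μs.
11 queued → 94285.7 μs.
Plus remaining 4608 bits of current packet: 3291.43 μs.
Queuing delay = 97600 μs.

97600 μs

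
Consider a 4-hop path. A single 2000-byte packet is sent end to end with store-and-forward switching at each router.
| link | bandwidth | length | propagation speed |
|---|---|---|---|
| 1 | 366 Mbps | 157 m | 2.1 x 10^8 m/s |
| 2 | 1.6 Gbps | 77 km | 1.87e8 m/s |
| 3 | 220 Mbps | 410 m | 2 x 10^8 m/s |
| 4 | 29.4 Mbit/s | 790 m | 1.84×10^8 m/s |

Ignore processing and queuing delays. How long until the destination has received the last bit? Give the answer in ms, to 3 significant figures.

1.09 ms

L = 2000 × 8 = 16000 bits.
Transmission delays (L/R per hop): 0.0437158, 0.01, 0.0727273, 0.544218 ms; sum = 0.670661 ms.
Propagation delays (d/s per hop): 0.000747619, 0.411765, 0.00205, 0.00429348 ms; sum = 0.418856 ms.
End-to-end = 1.09 ms.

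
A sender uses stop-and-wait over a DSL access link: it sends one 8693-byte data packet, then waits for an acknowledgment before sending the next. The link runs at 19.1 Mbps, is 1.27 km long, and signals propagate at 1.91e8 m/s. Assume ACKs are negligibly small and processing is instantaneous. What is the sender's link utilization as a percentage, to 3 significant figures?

t_tx = L/R = 69544/19100000 = 0.00364105 s.
t_prop = 1270/191000000 = 6.64921e-06 s; RTT = 1.32984e-05 s.
Cycle = t_tx + RTT = 0.00365435 s.
Utilization = t_tx / cycle = 0.00364105/0.00365435 = 99.6 %.

99.6 %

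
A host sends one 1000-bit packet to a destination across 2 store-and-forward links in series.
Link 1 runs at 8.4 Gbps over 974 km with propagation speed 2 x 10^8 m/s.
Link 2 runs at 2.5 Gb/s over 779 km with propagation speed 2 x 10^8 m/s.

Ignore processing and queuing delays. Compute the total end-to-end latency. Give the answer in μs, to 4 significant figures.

Transmission delays (L/R per hop): 0.119048, 0.4 μs; sum = 0.519048 μs.
Propagation delays (d/s per hop): 4870, 3895 μs; sum = 8765 μs.
End-to-end = 8766 μs.

8766 μs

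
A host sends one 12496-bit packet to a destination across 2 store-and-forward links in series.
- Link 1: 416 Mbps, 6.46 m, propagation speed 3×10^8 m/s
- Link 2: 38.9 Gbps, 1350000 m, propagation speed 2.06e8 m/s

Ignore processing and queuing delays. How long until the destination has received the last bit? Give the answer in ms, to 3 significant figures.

6.58 ms

Transmission delays (L/R per hop): 0.0300385, 0.000321234 ms; sum = 0.0303597 ms.
Propagation delays (d/s per hop): 2.15333e-05, 6.5534 ms; sum = 6.55342 ms.
End-to-end = 6.58 ms.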